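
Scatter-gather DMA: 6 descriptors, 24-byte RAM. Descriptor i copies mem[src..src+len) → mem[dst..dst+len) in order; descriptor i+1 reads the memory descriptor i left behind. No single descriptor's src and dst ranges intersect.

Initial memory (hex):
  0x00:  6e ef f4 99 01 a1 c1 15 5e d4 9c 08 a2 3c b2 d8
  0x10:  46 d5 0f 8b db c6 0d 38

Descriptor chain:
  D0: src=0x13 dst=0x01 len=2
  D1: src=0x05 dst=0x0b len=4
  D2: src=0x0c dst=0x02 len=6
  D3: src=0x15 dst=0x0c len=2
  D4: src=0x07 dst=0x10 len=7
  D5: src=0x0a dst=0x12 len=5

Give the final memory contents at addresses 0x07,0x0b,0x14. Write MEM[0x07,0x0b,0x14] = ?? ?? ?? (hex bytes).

MEM[0x07,0x0b,0x14] = d5 a1 c6

#0 dst[0x01+2] := {0x8b,0xdb}
#1 dst[0x0b+4] := {0xa1,0xc1,0x15,0x5e}
#2 dst[0x02+6] := {0xc1,0x15,0x5e,0xd8,0x46,0xd5}
#3 dst[0x0c+2] := {0xc6,0x0d}
#4 dst[0x10+7] := {0xd5,0x5e,0xd4,0x9c,0xa1,0xc6,0x0d}
#5 dst[0x12+5] := {0x9c,0xa1,0xc6,0x0d,0x5e}
query mem[0x07]=0xd5, mem[0x0b]=0xa1, mem[0x14]=0xc6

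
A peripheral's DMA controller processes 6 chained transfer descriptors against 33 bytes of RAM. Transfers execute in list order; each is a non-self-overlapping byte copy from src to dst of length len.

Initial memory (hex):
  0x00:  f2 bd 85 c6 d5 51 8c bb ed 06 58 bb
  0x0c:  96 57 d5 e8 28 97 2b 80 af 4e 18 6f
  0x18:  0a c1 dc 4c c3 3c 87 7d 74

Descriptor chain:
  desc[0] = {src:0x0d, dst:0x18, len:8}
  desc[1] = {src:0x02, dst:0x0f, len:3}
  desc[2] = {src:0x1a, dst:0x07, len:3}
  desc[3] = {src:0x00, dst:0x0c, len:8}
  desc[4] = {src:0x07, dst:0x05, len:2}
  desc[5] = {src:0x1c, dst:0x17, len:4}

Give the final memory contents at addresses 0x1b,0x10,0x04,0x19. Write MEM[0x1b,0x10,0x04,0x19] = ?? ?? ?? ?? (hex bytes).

MEM[0x1b,0x10,0x04,0x19] = 28 d5 d5 80

D0: mem[0x18..0x1f] <- [57 d5 e8 28 97 2b 80 af]
D1: mem[0x0f..0x11] <- [85 c6 d5]
D2: mem[0x07..0x09] <- [e8 28 97]
D3: mem[0x0c..0x13] <- [f2 bd 85 c6 d5 51 8c e8]
D4: mem[0x05..0x06] <- [e8 28]
D5: mem[0x17..0x1a] <- [97 2b 80 af]
query mem[0x1b]=0x28, mem[0x10]=0xd5, mem[0x04]=0xd5, mem[0x19]=0x80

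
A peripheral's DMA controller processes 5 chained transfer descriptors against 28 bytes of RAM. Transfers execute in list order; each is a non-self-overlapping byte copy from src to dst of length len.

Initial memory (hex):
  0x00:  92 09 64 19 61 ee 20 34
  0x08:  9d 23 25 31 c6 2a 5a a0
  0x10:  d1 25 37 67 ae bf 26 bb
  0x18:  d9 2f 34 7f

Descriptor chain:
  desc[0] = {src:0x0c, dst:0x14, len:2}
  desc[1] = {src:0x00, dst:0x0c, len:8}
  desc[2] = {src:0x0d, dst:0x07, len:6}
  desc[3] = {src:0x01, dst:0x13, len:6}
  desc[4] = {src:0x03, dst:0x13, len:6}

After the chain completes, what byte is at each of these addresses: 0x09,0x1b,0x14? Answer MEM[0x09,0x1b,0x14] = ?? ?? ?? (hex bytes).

MEM[0x09,0x1b,0x14] = 19 7f 61

[0] 0x0c->0x14 len=2 : c6 2a
[1] 0x00->0x0c len=8 : 92 09 64 19 61 ee 20 34
[2] 0x0d->0x07 len=6 : 09 64 19 61 ee 20
[3] 0x01->0x13 len=6 : 09 64 19 61 ee 20
[4] 0x03->0x13 len=6 : 19 61 ee 20 09 64
query mem[0x09]=0x19, mem[0x1b]=0x7f, mem[0x14]=0x61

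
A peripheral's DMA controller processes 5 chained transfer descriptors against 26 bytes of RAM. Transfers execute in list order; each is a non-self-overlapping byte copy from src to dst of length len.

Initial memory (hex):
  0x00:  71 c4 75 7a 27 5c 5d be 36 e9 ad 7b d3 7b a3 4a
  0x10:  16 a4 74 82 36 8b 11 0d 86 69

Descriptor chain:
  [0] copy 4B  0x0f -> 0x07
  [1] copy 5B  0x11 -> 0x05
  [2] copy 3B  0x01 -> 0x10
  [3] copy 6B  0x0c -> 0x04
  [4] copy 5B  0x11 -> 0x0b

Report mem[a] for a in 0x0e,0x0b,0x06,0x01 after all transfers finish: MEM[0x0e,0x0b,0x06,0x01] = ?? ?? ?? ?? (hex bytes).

MEM[0x0e,0x0b,0x06,0x01] = 36 75 a3 c4

  after D0: wrote 4B at 0x07 = 4a16a474
  after D1: wrote 5B at 0x05 = a47482368b
  after D2: wrote 3B at 0x10 = c4757a
  after D3: wrote 6B at 0x04 = d37ba34ac475
  after D4: wrote 5B at 0x0b = 757a82368b
query mem[0x0e]=0x36, mem[0x0b]=0x75, mem[0x06]=0xa3, mem[0x01]=0xc4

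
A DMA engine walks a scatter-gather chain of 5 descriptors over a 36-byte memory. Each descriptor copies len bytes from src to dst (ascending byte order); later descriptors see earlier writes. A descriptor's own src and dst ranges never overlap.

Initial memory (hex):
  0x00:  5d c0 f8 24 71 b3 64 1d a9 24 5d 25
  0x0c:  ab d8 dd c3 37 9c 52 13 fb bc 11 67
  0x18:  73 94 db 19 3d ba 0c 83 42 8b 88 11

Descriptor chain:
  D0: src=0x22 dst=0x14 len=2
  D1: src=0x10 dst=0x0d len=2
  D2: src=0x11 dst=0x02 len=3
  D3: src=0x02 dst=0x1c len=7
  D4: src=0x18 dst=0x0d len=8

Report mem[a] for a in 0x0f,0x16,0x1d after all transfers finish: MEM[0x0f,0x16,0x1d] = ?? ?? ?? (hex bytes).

#0 dst[0x14+2] := {0x88,0x11}
#1 dst[0x0d+2] := {0x37,0x9c}
#2 dst[0x02+3] := {0x9c,0x52,0x13}
#3 dst[0x1c+7] := {0x9c,0x52,0x13,0xb3,0x64,0x1d,0xa9}
#4 dst[0x0d+8] := {0x73,0x94,0xdb,0x19,0x9c,0x52,0x13,0xb3}
query mem[0x0f]=0xdb, mem[0x16]=0x11, mem[0x1d]=0x52

MEM[0x0f,0x16,0x1d] = db 11 52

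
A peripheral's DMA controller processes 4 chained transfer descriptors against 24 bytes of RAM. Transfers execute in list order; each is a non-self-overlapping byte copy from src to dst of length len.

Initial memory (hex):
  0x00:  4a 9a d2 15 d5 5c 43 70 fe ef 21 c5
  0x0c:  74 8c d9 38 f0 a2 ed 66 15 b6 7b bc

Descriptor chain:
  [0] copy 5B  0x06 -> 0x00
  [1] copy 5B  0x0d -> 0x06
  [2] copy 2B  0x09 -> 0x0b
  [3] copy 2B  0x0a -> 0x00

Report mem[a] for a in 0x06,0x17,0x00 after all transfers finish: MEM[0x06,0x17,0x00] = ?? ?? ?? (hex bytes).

MEM[0x06,0x17,0x00] = 8c bc a2

[0] 0x06->0x00 len=5 : 43 70 fe ef 21
[1] 0x0d->0x06 len=5 : 8c d9 38 f0 a2
[2] 0x09->0x0b len=2 : f0 a2
[3] 0x0a->0x00 len=2 : a2 f0
query mem[0x06]=0x8c, mem[0x17]=0xbc, mem[0x00]=0xa2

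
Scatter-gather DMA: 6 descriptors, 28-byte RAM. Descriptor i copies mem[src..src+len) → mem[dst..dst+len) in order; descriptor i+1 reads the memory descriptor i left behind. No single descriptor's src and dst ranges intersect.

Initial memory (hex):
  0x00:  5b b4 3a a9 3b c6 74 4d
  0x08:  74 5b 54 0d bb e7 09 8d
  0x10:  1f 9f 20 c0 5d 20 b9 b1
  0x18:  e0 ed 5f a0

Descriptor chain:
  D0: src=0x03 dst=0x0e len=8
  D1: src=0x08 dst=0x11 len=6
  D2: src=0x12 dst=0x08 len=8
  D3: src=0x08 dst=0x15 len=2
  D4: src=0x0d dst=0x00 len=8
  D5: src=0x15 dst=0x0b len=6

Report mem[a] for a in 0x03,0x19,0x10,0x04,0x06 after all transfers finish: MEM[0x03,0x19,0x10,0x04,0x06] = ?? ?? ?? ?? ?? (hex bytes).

MEM[0x03,0x19,0x10,0x04,0x06] = c6 ed 5f 74 54

#0 dst[0x0e+8] := {0xa9,0x3b,0xc6,0x74,0x4d,0x74,0x5b,0x54}
#1 dst[0x11+6] := {0x74,0x5b,0x54,0x0d,0xbb,0xe7}
#2 dst[0x08+8] := {0x5b,0x54,0x0d,0xbb,0xe7,0xb1,0xe0,0xed}
#3 dst[0x15+2] := {0x5b,0x54}
#4 dst[0x00+8] := {0xb1,0xe0,0xed,0xc6,0x74,0x5b,0x54,0x0d}
#5 dst[0x0b+6] := {0x5b,0x54,0xb1,0xe0,0xed,0x5f}
query mem[0x03]=0xc6, mem[0x19]=0xed, mem[0x10]=0x5f, mem[0x04]=0x74, mem[0x06]=0x54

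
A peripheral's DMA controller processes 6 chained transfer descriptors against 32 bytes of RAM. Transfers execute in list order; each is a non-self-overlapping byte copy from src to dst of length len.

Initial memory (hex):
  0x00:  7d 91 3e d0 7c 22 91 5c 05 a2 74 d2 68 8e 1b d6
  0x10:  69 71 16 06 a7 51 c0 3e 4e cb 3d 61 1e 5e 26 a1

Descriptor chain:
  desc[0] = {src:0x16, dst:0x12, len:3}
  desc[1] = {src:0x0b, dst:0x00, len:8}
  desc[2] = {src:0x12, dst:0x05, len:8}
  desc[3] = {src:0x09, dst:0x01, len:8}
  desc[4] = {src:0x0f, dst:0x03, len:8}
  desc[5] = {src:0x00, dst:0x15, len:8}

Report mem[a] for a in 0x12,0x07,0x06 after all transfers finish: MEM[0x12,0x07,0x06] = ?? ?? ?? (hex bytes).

MEM[0x12,0x07,0x06] = c0 3e c0

[0] 0x16->0x12 len=3 : c0 3e 4e
[1] 0x0b->0x00 len=8 : d2 68 8e 1b d6 69 71 c0
[2] 0x12->0x05 len=8 : c0 3e 4e 51 c0 3e 4e cb
[3] 0x09->0x01 len=8 : c0 3e 4e cb 8e 1b d6 69
[4] 0x0f->0x03 len=8 : d6 69 71 c0 3e 4e 51 c0
[5] 0x00->0x15 len=8 : d2 c0 3e d6 69 71 c0 3e
query mem[0x12]=0xc0, mem[0x07]=0x3e, mem[0x06]=0xc0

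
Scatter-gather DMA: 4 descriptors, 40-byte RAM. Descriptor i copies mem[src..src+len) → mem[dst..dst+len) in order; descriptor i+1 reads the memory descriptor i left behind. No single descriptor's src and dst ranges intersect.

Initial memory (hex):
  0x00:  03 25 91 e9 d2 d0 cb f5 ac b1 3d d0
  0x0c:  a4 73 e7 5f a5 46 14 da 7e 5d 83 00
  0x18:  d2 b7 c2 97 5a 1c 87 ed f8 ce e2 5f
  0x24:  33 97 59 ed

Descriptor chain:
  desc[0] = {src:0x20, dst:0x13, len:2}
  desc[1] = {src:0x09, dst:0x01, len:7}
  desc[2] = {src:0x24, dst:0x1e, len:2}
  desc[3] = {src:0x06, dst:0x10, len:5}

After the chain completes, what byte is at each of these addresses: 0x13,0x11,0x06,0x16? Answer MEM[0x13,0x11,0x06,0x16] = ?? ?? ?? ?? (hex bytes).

MEM[0x13,0x11,0x06,0x16] = b1 5f e7 83

D0: mem[0x13..0x14] <- [f8 ce]
D1: mem[0x01..0x07] <- [b1 3d d0 a4 73 e7 5f]
D2: mem[0x1e..0x1f] <- [33 97]
D3: mem[0x10..0x14] <- [e7 5f ac b1 3d]
query mem[0x13]=0xb1, mem[0x11]=0x5f, mem[0x06]=0xe7, mem[0x16]=0x83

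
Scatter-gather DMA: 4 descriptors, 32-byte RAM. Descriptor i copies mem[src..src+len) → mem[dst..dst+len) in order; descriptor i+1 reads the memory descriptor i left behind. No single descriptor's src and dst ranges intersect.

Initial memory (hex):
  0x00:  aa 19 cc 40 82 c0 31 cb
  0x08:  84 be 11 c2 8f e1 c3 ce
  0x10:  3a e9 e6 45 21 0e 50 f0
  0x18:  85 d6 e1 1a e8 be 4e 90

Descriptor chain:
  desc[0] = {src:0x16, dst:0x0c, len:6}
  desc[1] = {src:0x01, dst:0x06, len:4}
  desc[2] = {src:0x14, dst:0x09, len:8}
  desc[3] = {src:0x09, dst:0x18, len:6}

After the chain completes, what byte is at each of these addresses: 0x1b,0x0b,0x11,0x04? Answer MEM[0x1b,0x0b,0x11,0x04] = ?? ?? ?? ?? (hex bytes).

MEM[0x1b,0x0b,0x11,0x04] = f0 50 1a 82

  after D0: wrote 6B at 0x0c = 50f085d6e11a
  after D1: wrote 4B at 0x06 = 19cc4082
  after D2: wrote 8B at 0x09 = 210e50f085d6e11a
  after D3: wrote 6B at 0x18 = 210e50f085d6
query mem[0x1b]=0xf0, mem[0x0b]=0x50, mem[0x11]=0x1a, mem[0x04]=0x82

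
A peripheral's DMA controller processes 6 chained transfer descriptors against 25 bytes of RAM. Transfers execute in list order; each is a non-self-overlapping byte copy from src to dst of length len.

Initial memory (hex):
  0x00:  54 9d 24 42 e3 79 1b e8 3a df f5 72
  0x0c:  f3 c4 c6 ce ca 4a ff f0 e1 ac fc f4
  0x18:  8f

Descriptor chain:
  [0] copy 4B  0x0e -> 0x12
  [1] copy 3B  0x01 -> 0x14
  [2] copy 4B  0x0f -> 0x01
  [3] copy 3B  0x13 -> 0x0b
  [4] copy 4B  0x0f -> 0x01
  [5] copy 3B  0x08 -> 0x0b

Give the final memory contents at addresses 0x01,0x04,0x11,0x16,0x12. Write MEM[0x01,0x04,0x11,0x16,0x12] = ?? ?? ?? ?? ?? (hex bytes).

MEM[0x01,0x04,0x11,0x16,0x12] = ce c6 4a 42 c6

D0: mem[0x12..0x15] <- [c6 ce ca 4a]
D1: mem[0x14..0x16] <- [9d 24 42]
D2: mem[0x01..0x04] <- [ce ca 4a c6]
D3: mem[0x0b..0x0d] <- [ce 9d 24]
D4: mem[0x01..0x04] <- [ce ca 4a c6]
D5: mem[0x0b..0x0d] <- [3a df f5]
query mem[0x01]=0xce, mem[0x04]=0xc6, mem[0x11]=0x4a, mem[0x16]=0x42, mem[0x12]=0xc6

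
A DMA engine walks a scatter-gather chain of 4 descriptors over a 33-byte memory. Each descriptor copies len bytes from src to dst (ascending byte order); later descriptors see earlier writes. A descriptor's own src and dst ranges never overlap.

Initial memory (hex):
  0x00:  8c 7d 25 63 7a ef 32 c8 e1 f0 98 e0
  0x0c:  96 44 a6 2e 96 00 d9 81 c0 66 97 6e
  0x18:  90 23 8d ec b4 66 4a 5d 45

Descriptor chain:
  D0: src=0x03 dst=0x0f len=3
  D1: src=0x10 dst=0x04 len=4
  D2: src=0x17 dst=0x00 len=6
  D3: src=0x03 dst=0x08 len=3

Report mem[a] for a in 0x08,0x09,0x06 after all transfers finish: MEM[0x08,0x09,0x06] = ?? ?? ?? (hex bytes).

MEM[0x08,0x09,0x06] = 8d ec d9

[0] 0x03->0x0f len=3 : 63 7a ef
[1] 0x10->0x04 len=4 : 7a ef d9 81
[2] 0x17->0x00 len=6 : 6e 90 23 8d ec b4
[3] 0x03->0x08 len=3 : 8d ec b4
query mem[0x08]=0x8d, mem[0x09]=0xec, mem[0x06]=0xd9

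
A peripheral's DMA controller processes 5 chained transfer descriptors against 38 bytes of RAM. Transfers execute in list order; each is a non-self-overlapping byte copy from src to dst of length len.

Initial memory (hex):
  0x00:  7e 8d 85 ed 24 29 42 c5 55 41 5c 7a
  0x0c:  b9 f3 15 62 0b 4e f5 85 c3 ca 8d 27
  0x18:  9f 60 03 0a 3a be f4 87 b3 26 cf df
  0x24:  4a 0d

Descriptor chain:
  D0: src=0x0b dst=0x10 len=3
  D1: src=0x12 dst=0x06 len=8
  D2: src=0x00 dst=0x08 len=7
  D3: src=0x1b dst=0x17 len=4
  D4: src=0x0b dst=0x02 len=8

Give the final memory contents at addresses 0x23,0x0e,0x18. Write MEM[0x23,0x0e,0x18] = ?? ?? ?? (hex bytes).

MEM[0x23,0x0e,0x18] = df f3 3a

  after D0: wrote 3B at 0x10 = 7ab9f3
  after D1: wrote 8B at 0x06 = f385c3ca8d279f60
  after D2: wrote 7B at 0x08 = 7e8d85ed2429f3
  after D3: wrote 4B at 0x17 = 0a3abef4
  after D4: wrote 8B at 0x02 = ed2429f3627ab9f3
query mem[0x23]=0xdf, mem[0x0e]=0xf3, mem[0x18]=0x3a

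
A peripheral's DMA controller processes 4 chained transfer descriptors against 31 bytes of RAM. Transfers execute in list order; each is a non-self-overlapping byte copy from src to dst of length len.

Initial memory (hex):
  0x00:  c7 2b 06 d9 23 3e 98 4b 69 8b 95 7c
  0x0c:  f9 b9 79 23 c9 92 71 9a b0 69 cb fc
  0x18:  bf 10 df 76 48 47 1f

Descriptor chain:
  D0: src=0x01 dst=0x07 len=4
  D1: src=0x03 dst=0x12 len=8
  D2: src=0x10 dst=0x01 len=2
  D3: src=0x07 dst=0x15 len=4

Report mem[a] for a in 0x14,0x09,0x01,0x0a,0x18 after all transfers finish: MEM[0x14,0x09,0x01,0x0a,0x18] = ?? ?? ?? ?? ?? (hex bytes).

MEM[0x14,0x09,0x01,0x0a,0x18] = 3e d9 c9 23 23

  after D0: wrote 4B at 0x07 = 2b06d923
  after D1: wrote 8B at 0x12 = d9233e982b06d923
  after D2: wrote 2B at 0x01 = c992
  after D3: wrote 4B at 0x15 = 2b06d923
query mem[0x14]=0x3e, mem[0x09]=0xd9, mem[0x01]=0xc9, mem[0x0a]=0x23, mem[0x18]=0x23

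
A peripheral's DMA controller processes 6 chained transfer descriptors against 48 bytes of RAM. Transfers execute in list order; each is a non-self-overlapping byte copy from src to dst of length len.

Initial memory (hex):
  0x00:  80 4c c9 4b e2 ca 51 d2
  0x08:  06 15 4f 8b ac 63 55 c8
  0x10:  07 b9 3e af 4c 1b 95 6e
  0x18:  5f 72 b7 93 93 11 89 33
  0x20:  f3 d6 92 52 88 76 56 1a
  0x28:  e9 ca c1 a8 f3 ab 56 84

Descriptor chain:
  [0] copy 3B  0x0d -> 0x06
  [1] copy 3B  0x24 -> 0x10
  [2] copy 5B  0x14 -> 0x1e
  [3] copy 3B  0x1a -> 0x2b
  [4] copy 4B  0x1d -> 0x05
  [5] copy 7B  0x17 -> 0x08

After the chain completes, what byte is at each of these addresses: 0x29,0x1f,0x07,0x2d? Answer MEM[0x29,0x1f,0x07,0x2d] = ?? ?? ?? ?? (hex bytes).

  after D0: wrote 3B at 0x06 = 6355c8
  after D1: wrote 3B at 0x10 = 887656
  after D2: wrote 5B at 0x1e = 4c1b956e5f
  after D3: wrote 3B at 0x2b = b79393
  after D4: wrote 4B at 0x05 = 114c1b95
  after D5: wrote 7B at 0x08 = 6e5f72b7939311
query mem[0x29]=0xca, mem[0x1f]=0x1b, mem[0x07]=0x1b, mem[0x2d]=0x93

MEM[0x29,0x1f,0x07,0x2d] = ca 1b 1b 93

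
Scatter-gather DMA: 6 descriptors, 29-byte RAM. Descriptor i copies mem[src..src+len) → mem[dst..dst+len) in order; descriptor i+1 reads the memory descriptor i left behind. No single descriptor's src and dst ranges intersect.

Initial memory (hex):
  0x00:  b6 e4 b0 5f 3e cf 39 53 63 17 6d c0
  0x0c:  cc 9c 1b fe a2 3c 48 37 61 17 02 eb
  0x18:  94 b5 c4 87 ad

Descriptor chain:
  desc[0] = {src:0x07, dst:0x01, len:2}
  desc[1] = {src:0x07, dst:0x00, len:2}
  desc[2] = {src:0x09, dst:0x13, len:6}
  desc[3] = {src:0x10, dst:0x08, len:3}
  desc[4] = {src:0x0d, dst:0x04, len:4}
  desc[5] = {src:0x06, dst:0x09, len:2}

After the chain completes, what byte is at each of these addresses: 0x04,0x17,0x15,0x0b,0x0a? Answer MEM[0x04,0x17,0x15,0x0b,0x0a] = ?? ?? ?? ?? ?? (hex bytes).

MEM[0x04,0x17,0x15,0x0b,0x0a] = 9c 9c c0 c0 a2

#0 dst[0x01+2] := {0x53,0x63}
#1 dst[0x00+2] := {0x53,0x63}
#2 dst[0x13+6] := {0x17,0x6d,0xc0,0xcc,0x9c,0x1b}
#3 dst[0x08+3] := {0xa2,0x3c,0x48}
#4 dst[0x04+4] := {0x9c,0x1b,0xfe,0xa2}
#5 dst[0x09+2] := {0xfe,0xa2}
query mem[0x04]=0x9c, mem[0x17]=0x9c, mem[0x15]=0xc0, mem[0x0b]=0xc0, mem[0x0a]=0xa2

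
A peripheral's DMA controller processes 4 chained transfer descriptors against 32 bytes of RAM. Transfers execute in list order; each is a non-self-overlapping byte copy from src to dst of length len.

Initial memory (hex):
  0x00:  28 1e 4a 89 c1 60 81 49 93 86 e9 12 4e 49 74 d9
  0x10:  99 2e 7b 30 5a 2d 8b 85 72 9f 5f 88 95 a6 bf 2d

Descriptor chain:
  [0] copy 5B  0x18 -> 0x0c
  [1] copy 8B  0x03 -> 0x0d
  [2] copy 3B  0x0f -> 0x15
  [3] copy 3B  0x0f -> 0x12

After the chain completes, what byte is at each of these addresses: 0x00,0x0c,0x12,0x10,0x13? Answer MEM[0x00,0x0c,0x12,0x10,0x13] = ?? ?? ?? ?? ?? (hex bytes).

MEM[0x00,0x0c,0x12,0x10,0x13] = 28 72 60 81 81

[0] 0x18->0x0c len=5 : 72 9f 5f 88 95
[1] 0x03->0x0d len=8 : 89 c1 60 81 49 93 86 e9
[2] 0x0f->0x15 len=3 : 60 81 49
[3] 0x0f->0x12 len=3 : 60 81 49
query mem[0x00]=0x28, mem[0x0c]=0x72, mem[0x12]=0x60, mem[0x10]=0x81, mem[0x13]=0x81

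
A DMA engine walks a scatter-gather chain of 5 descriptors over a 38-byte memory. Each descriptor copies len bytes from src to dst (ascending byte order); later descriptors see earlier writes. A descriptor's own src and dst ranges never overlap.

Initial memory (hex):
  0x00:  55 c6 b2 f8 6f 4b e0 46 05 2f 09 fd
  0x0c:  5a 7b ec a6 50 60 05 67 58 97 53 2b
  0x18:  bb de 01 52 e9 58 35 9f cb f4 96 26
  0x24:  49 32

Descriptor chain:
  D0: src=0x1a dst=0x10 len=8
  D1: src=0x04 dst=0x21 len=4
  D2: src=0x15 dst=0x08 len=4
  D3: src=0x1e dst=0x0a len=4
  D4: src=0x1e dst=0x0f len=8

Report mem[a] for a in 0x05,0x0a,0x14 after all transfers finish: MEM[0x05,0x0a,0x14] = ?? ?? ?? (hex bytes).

MEM[0x05,0x0a,0x14] = 4b 35 e0

#0 dst[0x10+8] := {0x01,0x52,0xe9,0x58,0x35,0x9f,0xcb,0xf4}
#1 dst[0x21+4] := {0x6f,0x4b,0xe0,0x46}
#2 dst[0x08+4] := {0x9f,0xcb,0xf4,0xbb}
#3 dst[0x0a+4] := {0x35,0x9f,0xcb,0x6f}
#4 dst[0x0f+8] := {0x35,0x9f,0xcb,0x6f,0x4b,0xe0,0x46,0x32}
query mem[0x05]=0x4b, mem[0x0a]=0x35, mem[0x14]=0xe0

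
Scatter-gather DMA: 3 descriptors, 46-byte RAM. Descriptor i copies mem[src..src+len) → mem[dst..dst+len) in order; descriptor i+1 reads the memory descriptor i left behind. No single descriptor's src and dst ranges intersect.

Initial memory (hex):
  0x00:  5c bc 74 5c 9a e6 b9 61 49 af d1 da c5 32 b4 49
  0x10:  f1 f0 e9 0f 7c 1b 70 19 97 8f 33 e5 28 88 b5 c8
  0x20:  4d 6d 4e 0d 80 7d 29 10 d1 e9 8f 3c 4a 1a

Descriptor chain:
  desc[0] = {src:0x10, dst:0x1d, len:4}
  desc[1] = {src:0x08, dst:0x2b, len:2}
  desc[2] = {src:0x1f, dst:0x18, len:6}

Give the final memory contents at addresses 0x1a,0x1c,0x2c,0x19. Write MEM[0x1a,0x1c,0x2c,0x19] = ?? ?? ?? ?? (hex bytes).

D0: mem[0x1d..0x20] <- [f1 f0 e9 0f]
D1: mem[0x2b..0x2c] <- [49 af]
D2: mem[0x18..0x1d] <- [e9 0f 6d 4e 0d 80]
query mem[0x1a]=0x6d, mem[0x1c]=0x0d, mem[0x2c]=0xaf, mem[0x19]=0x0f

MEM[0x1a,0x1c,0x2c,0x19] = 6d 0d af 0f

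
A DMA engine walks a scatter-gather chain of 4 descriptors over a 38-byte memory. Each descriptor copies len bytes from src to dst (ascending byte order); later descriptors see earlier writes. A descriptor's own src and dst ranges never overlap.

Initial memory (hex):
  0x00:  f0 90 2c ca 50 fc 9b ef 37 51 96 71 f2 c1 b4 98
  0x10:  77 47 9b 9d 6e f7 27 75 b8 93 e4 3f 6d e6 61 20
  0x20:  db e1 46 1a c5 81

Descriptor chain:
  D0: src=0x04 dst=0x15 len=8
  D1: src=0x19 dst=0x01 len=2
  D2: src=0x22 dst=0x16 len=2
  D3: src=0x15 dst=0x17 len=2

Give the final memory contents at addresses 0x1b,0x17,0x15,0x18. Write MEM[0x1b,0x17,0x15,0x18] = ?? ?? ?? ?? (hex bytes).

MEM[0x1b,0x17,0x15,0x18] = 96 50 50 46

[0] 0x04->0x15 len=8 : 50 fc 9b ef 37 51 96 71
[1] 0x19->0x01 len=2 : 37 51
[2] 0x22->0x16 len=2 : 46 1a
[3] 0x15->0x17 len=2 : 50 46
query mem[0x1b]=0x96, mem[0x17]=0x50, mem[0x15]=0x50, mem[0x18]=0x46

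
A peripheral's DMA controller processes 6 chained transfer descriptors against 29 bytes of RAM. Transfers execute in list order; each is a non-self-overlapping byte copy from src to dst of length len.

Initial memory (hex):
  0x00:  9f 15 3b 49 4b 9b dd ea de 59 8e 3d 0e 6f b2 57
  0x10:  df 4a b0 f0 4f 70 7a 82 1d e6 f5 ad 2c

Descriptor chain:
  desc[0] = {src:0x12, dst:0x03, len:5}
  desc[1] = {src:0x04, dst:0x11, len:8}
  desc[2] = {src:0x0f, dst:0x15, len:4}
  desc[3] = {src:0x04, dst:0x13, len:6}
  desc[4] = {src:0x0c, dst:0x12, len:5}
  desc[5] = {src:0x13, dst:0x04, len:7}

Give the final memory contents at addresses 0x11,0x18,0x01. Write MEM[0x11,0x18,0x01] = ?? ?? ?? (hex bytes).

MEM[0x11,0x18,0x01] = f0 59 15

  after D0: wrote 5B at 0x03 = b0f04f707a
  after D1: wrote 8B at 0x11 = f04f707ade598e3d
  after D2: wrote 4B at 0x15 = 57dff04f
  after D3: wrote 6B at 0x13 = f04f707ade59
  after D4: wrote 5B at 0x12 = 0e6fb257df
  after D5: wrote 7B at 0x04 = 6fb257dfde59e6
query mem[0x11]=0xf0, mem[0x18]=0x59, mem[0x01]=0x15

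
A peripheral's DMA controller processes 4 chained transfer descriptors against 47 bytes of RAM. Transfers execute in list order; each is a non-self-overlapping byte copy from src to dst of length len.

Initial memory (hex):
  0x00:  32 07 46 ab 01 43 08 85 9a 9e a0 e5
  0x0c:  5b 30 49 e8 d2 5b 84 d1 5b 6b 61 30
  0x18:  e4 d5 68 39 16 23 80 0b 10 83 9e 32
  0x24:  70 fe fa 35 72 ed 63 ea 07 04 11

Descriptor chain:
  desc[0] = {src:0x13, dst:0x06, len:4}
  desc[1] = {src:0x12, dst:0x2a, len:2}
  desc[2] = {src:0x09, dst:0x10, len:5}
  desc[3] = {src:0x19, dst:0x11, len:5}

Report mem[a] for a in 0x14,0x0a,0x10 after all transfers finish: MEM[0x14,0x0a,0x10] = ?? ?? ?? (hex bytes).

MEM[0x14,0x0a,0x10] = 16 a0 61

D0: mem[0x06..0x09] <- [d1 5b 6b 61]
D1: mem[0x2a..0x2b] <- [84 d1]
D2: mem[0x10..0x14] <- [61 a0 e5 5b 30]
D3: mem[0x11..0x15] <- [d5 68 39 16 23]
query mem[0x14]=0x16, mem[0x0a]=0xa0, mem[0x10]=0x61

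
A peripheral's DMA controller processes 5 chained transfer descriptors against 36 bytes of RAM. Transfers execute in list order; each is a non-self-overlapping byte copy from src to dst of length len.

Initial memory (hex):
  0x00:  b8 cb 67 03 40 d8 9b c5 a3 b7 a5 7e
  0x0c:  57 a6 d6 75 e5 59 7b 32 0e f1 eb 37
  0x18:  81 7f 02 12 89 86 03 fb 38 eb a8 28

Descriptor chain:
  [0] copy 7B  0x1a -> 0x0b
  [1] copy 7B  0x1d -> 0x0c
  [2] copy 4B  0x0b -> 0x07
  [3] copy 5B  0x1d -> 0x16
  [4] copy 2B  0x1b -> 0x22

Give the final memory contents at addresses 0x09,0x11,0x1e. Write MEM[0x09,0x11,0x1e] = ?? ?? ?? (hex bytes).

MEM[0x09,0x11,0x1e] = 03 a8 03

#0 dst[0x0b+7] := {0x02,0x12,0x89,0x86,0x03,0xfb,0x38}
#1 dst[0x0c+7] := {0x86,0x03,0xfb,0x38,0xeb,0xa8,0x28}
#2 dst[0x07+4] := {0x02,0x86,0x03,0xfb}
#3 dst[0x16+5] := {0x86,0x03,0xfb,0x38,0xeb}
#4 dst[0x22+2] := {0x12,0x89}
query mem[0x09]=0x03, mem[0x11]=0xa8, mem[0x1e]=0x03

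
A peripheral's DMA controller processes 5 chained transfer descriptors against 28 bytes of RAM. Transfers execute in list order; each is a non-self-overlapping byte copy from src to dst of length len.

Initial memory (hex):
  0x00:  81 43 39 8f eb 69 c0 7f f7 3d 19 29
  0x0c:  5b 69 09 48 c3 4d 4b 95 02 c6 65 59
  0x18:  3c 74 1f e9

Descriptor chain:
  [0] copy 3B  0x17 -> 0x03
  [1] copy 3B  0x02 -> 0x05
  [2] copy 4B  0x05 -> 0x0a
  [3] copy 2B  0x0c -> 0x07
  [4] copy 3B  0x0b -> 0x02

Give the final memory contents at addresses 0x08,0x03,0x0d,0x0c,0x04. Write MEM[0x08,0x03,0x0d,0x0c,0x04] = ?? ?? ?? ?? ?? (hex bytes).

MEM[0x08,0x03,0x0d,0x0c,0x04] = f7 3c f7 3c f7

#0 dst[0x03+3] := {0x59,0x3c,0x74}
#1 dst[0x05+3] := {0x39,0x59,0x3c}
#2 dst[0x0a+4] := {0x39,0x59,0x3c,0xf7}
#3 dst[0x07+2] := {0x3c,0xf7}
#4 dst[0x02+3] := {0x59,0x3c,0xf7}
query mem[0x08]=0xf7, mem[0x03]=0x3c, mem[0x0d]=0xf7, mem[0x0c]=0x3c, mem[0x04]=0xf7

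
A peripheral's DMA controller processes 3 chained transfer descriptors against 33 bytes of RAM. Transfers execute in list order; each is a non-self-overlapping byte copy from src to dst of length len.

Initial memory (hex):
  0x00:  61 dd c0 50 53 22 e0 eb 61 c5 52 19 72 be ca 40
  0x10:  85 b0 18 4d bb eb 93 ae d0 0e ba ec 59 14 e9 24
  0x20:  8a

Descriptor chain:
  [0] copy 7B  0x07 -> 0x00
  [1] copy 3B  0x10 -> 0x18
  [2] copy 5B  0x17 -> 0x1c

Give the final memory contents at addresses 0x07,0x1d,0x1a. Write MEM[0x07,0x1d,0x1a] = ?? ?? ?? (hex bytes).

MEM[0x07,0x1d,0x1a] = eb 85 18

[0] 0x07->0x00 len=7 : eb 61 c5 52 19 72 be
[1] 0x10->0x18 len=3 : 85 b0 18
[2] 0x17->0x1c len=5 : ae 85 b0 18 ec
query mem[0x07]=0xeb, mem[0x1d]=0x85, mem[0x1a]=0x18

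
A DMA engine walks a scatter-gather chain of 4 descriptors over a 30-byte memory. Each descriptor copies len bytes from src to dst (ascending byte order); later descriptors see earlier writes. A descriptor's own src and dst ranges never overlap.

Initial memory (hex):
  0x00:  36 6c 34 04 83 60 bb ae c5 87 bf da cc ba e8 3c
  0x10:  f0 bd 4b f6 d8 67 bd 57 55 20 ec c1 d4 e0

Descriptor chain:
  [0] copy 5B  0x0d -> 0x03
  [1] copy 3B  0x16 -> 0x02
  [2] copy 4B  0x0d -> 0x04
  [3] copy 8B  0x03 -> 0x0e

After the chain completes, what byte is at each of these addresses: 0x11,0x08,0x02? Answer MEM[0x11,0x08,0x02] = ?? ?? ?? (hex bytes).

#0 dst[0x03+5] := {0xba,0xe8,0x3c,0xf0,0xbd}
#1 dst[0x02+3] := {0xbd,0x57,0x55}
#2 dst[0x04+4] := {0xba,0xe8,0x3c,0xf0}
#3 dst[0x0e+8] := {0x57,0xba,0xe8,0x3c,0xf0,0xc5,0x87,0xbf}
query mem[0x11]=0x3c, mem[0x08]=0xc5, mem[0x02]=0xbd

MEM[0x11,0x08,0x02] = 3c c5 bd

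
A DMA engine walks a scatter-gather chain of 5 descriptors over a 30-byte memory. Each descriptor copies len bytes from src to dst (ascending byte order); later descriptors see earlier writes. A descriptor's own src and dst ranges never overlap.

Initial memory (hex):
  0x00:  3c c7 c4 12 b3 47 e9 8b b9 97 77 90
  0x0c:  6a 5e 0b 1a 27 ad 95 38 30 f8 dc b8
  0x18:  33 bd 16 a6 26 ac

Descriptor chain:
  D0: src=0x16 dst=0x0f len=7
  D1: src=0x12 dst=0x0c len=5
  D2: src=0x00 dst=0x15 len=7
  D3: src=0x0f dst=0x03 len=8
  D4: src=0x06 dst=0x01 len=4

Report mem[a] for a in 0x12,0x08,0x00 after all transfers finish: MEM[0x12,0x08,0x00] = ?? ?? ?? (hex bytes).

MEM[0x12,0x08,0x00] = bd a6 3c

D0: mem[0x0f..0x15] <- [dc b8 33 bd 16 a6 26]
D1: mem[0x0c..0x10] <- [bd 16 a6 26 dc]
D2: mem[0x15..0x1b] <- [3c c7 c4 12 b3 47 e9]
D3: mem[0x03..0x0a] <- [26 dc 33 bd 16 a6 3c c7]
D4: mem[0x01..0x04] <- [bd 16 a6 3c]
query mem[0x12]=0xbd, mem[0x08]=0xa6, mem[0x00]=0x3c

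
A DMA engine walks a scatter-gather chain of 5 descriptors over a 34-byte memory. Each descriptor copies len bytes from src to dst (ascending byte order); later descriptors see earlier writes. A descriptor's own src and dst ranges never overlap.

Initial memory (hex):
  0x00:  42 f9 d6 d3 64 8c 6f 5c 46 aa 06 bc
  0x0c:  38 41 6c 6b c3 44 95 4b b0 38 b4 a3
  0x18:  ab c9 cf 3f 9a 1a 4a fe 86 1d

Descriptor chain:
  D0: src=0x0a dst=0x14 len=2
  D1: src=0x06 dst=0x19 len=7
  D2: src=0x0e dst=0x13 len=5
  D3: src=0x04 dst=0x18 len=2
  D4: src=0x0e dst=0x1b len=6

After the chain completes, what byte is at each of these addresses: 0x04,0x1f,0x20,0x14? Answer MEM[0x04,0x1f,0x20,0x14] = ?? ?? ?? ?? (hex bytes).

[0] 0x0a->0x14 len=2 : 06 bc
[1] 0x06->0x19 len=7 : 6f 5c 46 aa 06 bc 38
[2] 0x0e->0x13 len=5 : 6c 6b c3 44 95
[3] 0x04->0x18 len=2 : 64 8c
[4] 0x0e->0x1b len=6 : 6c 6b c3 44 95 6c
query mem[0x04]=0x64, mem[0x1f]=0x95, mem[0x20]=0x6c, mem[0x14]=0x6b

MEM[0x04,0x1f,0x20,0x14] = 64 95 6c 6b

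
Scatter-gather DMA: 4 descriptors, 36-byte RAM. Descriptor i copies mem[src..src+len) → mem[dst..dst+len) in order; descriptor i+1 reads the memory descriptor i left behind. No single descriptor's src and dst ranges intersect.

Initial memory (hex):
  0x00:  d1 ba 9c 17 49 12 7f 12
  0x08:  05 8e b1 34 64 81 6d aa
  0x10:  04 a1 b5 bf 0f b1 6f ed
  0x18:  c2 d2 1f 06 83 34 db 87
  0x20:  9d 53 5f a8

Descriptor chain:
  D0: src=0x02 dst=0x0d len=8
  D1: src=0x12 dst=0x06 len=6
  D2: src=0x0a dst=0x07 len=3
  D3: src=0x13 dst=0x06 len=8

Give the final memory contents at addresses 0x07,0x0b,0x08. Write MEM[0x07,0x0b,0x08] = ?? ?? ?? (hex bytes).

MEM[0x07,0x0b,0x08] = 8e c2 b1

#0 dst[0x0d+8] := {0x9c,0x17,0x49,0x12,0x7f,0x12,0x05,0x8e}
#1 dst[0x06+6] := {0x12,0x05,0x8e,0xb1,0x6f,0xed}
#2 dst[0x07+3] := {0x6f,0xed,0x64}
#3 dst[0x06+8] := {0x05,0x8e,0xb1,0x6f,0xed,0xc2,0xd2,0x1f}
query mem[0x07]=0x8e, mem[0x0b]=0xc2, mem[0x08]=0xb1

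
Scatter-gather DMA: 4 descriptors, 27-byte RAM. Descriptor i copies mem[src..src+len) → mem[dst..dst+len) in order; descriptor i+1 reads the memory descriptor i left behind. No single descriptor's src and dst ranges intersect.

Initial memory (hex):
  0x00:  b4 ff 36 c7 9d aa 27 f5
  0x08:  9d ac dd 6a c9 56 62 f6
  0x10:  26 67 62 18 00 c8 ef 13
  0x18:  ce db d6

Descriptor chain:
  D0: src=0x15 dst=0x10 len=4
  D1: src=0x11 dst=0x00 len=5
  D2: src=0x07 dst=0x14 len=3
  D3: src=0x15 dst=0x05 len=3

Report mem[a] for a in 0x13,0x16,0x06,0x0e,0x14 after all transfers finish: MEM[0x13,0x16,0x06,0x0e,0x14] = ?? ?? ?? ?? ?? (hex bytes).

#0 dst[0x10+4] := {0xc8,0xef,0x13,0xce}
#1 dst[0x00+5] := {0xef,0x13,0xce,0x00,0xc8}
#2 dst[0x14+3] := {0xf5,0x9d,0xac}
#3 dst[0x05+3] := {0x9d,0xac,0x13}
query mem[0x13]=0xce, mem[0x16]=0xac, mem[0x06]=0xac, mem[0x0e]=0x62, mem[0x14]=0xf5

MEM[0x13,0x16,0x06,0x0e,0x14] = ce ac ac 62 f5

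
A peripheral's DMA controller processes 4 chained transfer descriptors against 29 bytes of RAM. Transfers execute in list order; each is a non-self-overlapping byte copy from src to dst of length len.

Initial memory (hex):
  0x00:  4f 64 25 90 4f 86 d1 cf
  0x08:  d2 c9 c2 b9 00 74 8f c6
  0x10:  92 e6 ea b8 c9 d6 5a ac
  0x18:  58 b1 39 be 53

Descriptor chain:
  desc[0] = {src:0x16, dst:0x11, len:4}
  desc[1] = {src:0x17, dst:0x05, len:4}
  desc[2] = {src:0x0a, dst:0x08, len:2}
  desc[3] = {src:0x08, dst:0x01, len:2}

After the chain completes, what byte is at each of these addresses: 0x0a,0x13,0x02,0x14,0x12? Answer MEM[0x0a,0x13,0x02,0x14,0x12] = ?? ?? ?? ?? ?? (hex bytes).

MEM[0x0a,0x13,0x02,0x14,0x12] = c2 58 b9 b1 ac

D0: mem[0x11..0x14] <- [5a ac 58 b1]
D1: mem[0x05..0x08] <- [ac 58 b1 39]
D2: mem[0x08..0x09] <- [c2 b9]
D3: mem[0x01..0x02] <- [c2 b9]
query mem[0x0a]=0xc2, mem[0x13]=0x58, mem[0x02]=0xb9, mem[0x14]=0xb1, mem[0x12]=0xac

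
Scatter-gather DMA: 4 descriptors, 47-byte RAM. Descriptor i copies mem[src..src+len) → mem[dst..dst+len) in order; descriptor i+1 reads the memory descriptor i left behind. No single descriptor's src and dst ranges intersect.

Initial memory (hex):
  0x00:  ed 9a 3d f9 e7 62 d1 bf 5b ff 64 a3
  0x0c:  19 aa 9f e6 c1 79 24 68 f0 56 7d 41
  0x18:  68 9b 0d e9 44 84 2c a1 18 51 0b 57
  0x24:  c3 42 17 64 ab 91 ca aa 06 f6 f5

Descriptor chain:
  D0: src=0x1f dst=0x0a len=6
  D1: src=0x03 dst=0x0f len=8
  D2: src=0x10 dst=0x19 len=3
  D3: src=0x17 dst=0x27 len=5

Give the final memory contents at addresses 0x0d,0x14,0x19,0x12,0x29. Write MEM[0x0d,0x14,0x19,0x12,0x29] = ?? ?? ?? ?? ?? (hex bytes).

MEM[0x0d,0x14,0x19,0x12,0x29] = 0b 5b e7 d1 e7

[0] 0x1f->0x0a len=6 : a1 18 51 0b 57 c3
[1] 0x03->0x0f len=8 : f9 e7 62 d1 bf 5b ff a1
[2] 0x10->0x19 len=3 : e7 62 d1
[3] 0x17->0x27 len=5 : 41 68 e7 62 d1
query mem[0x0d]=0x0b, mem[0x14]=0x5b, mem[0x19]=0xe7, mem[0x12]=0xd1, mem[0x29]=0xe7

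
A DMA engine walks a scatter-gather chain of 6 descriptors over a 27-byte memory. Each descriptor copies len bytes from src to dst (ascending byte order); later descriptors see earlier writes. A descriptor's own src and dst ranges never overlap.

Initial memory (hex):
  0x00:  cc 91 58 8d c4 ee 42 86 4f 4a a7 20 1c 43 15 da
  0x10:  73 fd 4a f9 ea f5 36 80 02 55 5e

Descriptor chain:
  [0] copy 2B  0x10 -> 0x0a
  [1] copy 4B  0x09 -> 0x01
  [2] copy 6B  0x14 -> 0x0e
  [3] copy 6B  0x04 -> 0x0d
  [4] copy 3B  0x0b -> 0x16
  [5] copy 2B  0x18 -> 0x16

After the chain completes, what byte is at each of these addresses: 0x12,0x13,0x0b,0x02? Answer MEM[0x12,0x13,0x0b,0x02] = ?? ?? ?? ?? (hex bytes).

  after D0: wrote 2B at 0x0a = 73fd
  after D1: wrote 4B at 0x01 = 4a73fd1c
  after D2: wrote 6B at 0x0e = eaf536800255
  after D3: wrote 6B at 0x0d = 1cee42864f4a
  after D4: wrote 3B at 0x16 = fd1c1c
  after D5: wrote 2B at 0x16 = 1c55
query mem[0x12]=0x4a, mem[0x13]=0x55, mem[0x0b]=0xfd, mem[0x02]=0x73

MEM[0x12,0x13,0x0b,0x02] = 4a 55 fd 73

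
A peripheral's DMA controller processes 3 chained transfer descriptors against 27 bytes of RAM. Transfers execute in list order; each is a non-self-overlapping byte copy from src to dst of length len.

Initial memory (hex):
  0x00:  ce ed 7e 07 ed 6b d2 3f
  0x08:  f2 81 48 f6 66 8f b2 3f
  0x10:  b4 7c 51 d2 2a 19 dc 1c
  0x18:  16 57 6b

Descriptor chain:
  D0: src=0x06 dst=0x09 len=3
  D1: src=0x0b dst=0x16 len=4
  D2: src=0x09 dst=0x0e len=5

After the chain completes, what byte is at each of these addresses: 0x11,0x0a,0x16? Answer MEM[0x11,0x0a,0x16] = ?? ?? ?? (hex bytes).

MEM[0x11,0x0a,0x16] = 66 3f f2

  after D0: wrote 3B at 0x09 = d23ff2
  after D1: wrote 4B at 0x16 = f2668fb2
  after D2: wrote 5B at 0x0e = d23ff2668f
query mem[0x11]=0x66, mem[0x0a]=0x3f, mem[0x16]=0xf2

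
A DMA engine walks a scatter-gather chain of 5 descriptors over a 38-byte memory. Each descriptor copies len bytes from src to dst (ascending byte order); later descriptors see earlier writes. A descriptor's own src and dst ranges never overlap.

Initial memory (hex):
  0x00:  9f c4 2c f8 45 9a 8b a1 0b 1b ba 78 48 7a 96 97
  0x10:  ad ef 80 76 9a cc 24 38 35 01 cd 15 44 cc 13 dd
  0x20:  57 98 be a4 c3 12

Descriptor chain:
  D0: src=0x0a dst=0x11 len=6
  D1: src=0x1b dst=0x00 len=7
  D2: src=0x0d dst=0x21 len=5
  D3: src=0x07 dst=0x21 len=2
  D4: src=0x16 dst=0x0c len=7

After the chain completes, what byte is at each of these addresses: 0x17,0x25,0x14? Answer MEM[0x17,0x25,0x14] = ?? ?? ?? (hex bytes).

MEM[0x17,0x25,0x14] = 38 ba 7a

  after D0: wrote 6B at 0x11 = ba78487a9697
  after D1: wrote 7B at 0x00 = 1544cc13dd5798
  after D2: wrote 5B at 0x21 = 7a9697adba
  after D3: wrote 2B at 0x21 = a10b
  after D4: wrote 7B at 0x0c = 97383501cd1544
query mem[0x17]=0x38, mem[0x25]=0xba, mem[0x14]=0x7a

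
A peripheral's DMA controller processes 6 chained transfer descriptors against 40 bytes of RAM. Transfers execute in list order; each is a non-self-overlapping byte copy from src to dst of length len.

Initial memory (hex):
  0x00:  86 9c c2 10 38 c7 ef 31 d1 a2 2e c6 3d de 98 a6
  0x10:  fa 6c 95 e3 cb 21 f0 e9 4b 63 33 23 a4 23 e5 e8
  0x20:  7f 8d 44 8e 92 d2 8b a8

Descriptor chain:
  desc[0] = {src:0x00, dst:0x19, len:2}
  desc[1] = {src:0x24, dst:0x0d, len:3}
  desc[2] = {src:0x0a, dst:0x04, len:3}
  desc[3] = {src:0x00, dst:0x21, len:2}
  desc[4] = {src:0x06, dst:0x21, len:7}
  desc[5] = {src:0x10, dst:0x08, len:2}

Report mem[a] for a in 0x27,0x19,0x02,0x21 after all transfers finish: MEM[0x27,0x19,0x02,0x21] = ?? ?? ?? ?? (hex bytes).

[0] 0x00->0x19 len=2 : 86 9c
[1] 0x24->0x0d len=3 : 92 d2 8b
[2] 0x0a->0x04 len=3 : 2e c6 3d
[3] 0x00->0x21 len=2 : 86 9c
[4] 0x06->0x21 len=7 : 3d 31 d1 a2 2e c6 3d
[5] 0x10->0x08 len=2 : fa 6c
query mem[0x27]=0x3d, mem[0x19]=0x86, mem[0x02]=0xc2, mem[0x21]=0x3d

MEM[0x27,0x19,0x02,0x21] = 3d 86 c2 3d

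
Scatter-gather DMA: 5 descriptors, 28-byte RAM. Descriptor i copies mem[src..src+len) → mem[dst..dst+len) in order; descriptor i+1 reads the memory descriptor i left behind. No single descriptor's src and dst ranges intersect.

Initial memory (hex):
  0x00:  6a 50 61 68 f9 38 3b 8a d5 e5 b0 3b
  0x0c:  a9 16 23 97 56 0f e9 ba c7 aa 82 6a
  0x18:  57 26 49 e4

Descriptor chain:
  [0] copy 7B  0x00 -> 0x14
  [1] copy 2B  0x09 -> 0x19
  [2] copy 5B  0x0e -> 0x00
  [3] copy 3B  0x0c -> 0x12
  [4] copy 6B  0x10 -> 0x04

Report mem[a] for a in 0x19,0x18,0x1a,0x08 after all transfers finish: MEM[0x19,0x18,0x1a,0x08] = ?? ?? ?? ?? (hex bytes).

MEM[0x19,0x18,0x1a,0x08] = e5 f9 b0 23

#0 dst[0x14+7] := {0x6a,0x50,0x61,0x68,0xf9,0x38,0x3b}
#1 dst[0x19+2] := {0xe5,0xb0}
#2 dst[0x00+5] := {0x23,0x97,0x56,0x0f,0xe9}
#3 dst[0x12+3] := {0xa9,0x16,0x23}
#4 dst[0x04+6] := {0x56,0x0f,0xa9,0x16,0x23,0x50}
query mem[0x19]=0xe5, mem[0x18]=0xf9, mem[0x1a]=0xb0, mem[0x08]=0x23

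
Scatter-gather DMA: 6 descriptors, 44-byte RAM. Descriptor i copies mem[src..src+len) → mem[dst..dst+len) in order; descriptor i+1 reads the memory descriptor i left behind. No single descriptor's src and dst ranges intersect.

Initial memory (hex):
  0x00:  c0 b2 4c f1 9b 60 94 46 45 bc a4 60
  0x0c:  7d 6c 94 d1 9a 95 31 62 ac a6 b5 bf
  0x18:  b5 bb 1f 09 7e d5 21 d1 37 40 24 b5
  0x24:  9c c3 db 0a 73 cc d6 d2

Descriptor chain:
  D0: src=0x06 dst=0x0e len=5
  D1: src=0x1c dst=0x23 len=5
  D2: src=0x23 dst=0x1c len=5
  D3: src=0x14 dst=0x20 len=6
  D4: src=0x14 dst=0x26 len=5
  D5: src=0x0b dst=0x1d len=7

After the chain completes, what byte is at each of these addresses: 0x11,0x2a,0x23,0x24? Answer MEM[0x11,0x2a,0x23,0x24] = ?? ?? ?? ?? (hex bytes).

D0: mem[0x0e..0x12] <- [94 46 45 bc a4]
D1: mem[0x23..0x27] <- [7e d5 21 d1 37]
D2: mem[0x1c..0x20] <- [7e d5 21 d1 37]
D3: mem[0x20..0x25] <- [ac a6 b5 bf b5 bb]
D4: mem[0x26..0x2a] <- [ac a6 b5 bf b5]
D5: mem[0x1d..0x23] <- [60 7d 6c 94 46 45 bc]
query mem[0x11]=0xbc, mem[0x2a]=0xb5, mem[0x23]=0xbc, mem[0x24]=0xb5

MEM[0x11,0x2a,0x23,0x24] = bc b5 bc b5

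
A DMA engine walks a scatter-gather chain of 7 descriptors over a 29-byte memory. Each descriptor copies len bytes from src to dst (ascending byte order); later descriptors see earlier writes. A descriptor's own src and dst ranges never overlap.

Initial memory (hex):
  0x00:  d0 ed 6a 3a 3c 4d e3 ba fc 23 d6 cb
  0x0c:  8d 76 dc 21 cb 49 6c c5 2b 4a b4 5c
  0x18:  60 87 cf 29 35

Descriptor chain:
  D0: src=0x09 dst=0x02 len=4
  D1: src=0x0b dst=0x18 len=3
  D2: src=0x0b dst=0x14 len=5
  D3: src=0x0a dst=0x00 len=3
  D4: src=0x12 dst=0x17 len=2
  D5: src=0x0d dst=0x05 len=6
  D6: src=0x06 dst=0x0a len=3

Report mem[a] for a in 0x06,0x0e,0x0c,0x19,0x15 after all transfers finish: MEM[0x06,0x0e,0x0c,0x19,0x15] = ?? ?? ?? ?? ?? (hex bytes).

#0 dst[0x02+4] := {0x23,0xd6,0xcb,0x8d}
#1 dst[0x18+3] := {0xcb,0x8d,0x76}
#2 dst[0x14+5] := {0xcb,0x8d,0x76,0xdc,0x21}
#3 dst[0x00+3] := {0xd6,0xcb,0x8d}
#4 dst[0x17+2] := {0x6c,0xc5}
#5 dst[0x05+6] := {0x76,0xdc,0x21,0xcb,0x49,0x6c}
#6 dst[0x0a+3] := {0xdc,0x21,0xcb}
query mem[0x06]=0xdc, mem[0x0e]=0xdc, mem[0x0c]=0xcb, mem[0x19]=0x8d, mem[0x15]=0x8d

MEM[0x06,0x0e,0x0c,0x19,0x15] = dc dc cb 8d 8d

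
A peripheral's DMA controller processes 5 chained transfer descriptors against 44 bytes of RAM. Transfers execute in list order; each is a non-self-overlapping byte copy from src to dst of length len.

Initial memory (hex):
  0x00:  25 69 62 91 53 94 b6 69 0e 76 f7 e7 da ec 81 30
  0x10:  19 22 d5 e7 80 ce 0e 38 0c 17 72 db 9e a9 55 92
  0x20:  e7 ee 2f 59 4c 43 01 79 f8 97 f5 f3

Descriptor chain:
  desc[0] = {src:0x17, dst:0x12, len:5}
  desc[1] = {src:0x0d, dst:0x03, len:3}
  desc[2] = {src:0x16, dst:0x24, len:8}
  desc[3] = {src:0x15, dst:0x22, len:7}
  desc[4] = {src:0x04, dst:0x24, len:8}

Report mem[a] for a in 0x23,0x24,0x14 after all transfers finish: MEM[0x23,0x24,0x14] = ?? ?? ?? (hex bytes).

  after D0: wrote 5B at 0x12 = 380c1772db
  after D1: wrote 3B at 0x03 = ec8130
  after D2: wrote 8B at 0x24 = db380c1772db9ea9
  after D3: wrote 7B at 0x22 = 72db380c1772db
  after D4: wrote 8B at 0x24 = 8130b6690e76f7e7
query mem[0x23]=0xdb, mem[0x24]=0x81, mem[0x14]=0x17

MEM[0x23,0x24,0x14] = db 81 17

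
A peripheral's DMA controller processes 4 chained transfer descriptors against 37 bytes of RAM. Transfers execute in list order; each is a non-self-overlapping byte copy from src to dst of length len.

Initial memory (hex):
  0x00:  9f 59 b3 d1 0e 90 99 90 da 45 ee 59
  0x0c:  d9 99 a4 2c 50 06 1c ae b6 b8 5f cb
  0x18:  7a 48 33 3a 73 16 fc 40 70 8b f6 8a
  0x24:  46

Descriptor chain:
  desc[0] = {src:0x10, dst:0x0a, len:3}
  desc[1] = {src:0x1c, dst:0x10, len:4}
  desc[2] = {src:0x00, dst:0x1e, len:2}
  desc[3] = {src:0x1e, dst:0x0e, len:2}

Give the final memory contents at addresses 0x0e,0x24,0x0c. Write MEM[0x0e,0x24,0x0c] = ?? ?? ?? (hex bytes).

MEM[0x0e,0x24,0x0c] = 9f 46 1c

  after D0: wrote 3B at 0x0a = 50061c
  after D1: wrote 4B at 0x10 = 7316fc40
  after D2: wrote 2B at 0x1e = 9f59
  after D3: wrote 2B at 0x0e = 9f59
query mem[0x0e]=0x9f, mem[0x24]=0x46, mem[0x0c]=0x1c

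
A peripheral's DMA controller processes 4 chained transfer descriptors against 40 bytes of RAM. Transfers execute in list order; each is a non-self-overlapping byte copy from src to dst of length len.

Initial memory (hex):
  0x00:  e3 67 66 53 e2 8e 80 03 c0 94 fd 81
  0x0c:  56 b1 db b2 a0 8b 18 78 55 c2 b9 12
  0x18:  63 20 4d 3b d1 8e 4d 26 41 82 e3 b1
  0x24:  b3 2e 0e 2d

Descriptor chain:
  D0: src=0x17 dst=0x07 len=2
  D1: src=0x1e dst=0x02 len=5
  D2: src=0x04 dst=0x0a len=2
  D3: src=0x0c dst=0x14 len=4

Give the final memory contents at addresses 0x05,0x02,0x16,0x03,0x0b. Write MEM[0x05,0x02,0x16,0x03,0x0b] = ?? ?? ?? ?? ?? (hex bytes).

[0] 0x17->0x07 len=2 : 12 63
[1] 0x1e->0x02 len=5 : 4d 26 41 82 e3
[2] 0x04->0x0a len=2 : 41 82
[3] 0x0c->0x14 len=4 : 56 b1 db b2
query mem[0x05]=0x82, mem[0x02]=0x4d, mem[0x16]=0xdb, mem[0x03]=0x26, mem[0x0b]=0x82

MEM[0x05,0x02,0x16,0x03,0x0b] = 82 4d db 26 82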